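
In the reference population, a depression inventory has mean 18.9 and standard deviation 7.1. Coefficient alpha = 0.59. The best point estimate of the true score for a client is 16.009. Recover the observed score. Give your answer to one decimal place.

14.0

T̂ = ρX + (1 − ρ)μ  ⇒  X = (T̂ − (1 − ρ)μ) / ρ
X = (16.009 − 0.41 × 18.9) / 0.59 = (16.009 − 7.749) / 0.59 = 8.260 / 0.59 = 14.000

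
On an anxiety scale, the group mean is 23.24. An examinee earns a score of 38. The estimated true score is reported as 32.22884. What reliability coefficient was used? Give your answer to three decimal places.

T̂ = ρX + (1 − ρ)μ  ⇒  T̂ − μ = ρ(X − μ)
ρ = (T̂ − μ)/(X − μ) = (32.22884 − 23.24) / (38 − 23.24) = 8.98884 / 14.76 = 0.60900

0.609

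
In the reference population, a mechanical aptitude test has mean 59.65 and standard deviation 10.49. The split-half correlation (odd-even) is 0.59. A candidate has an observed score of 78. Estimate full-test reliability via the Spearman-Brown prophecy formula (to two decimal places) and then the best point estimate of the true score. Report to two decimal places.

Spearman-Brown: ρ = 2r/(1 + r) = 2(0.59)/(1 + 0.59) = 1.180/1.59 = 0.7421 → 0.74
Regress the observed score toward the mean by the unreliability: T̂ = 0.74·78 + 0.26·59.65 = 57.72 + 15.5090 = 73.229.

73.23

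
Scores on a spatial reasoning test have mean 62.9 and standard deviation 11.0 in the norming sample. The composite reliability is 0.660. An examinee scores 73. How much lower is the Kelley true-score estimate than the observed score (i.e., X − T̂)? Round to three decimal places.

Regress the observed score toward the mean by the unreliability: T̂ = 0.660·73 + 0.340·62.9 = 48.180 + 21.3860 = 69.56600.
X − T̂ = 73 − 69.5660 = 3.4340 → 3.434

3.434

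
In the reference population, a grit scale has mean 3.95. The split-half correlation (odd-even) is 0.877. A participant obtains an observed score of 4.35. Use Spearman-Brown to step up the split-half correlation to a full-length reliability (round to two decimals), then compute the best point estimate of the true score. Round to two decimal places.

Spearman-Brown: ρ = 2r/(1 + r) = 2(0.877)/(1 + 0.877) = 1.7540/1.877 = 0.9345 → 0.93
T̂ = ρX + (1 − ρ)μ
  = 0.93 × 4.35 + 0.07 × 3.95
  = 4.0455 + 0.2765
  = 4.322
  ≈ 4.32

4.32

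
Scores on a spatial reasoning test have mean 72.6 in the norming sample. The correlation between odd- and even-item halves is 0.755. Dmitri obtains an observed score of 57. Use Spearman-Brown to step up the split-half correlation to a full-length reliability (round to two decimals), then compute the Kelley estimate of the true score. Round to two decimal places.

Spearman-Brown: ρ = 2r/(1 + r) = 2(0.755)/(1 + 0.755) = 1.5100/1.755 = 0.8604 → 0.86
Kelley's formula gives T̂ = 0.86·57 + 0.14·72.6 = 49.02 + 10.164 = 59.184.

59.18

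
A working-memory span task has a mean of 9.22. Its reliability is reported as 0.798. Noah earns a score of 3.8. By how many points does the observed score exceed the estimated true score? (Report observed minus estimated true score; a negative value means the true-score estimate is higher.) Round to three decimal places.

-1.095

T̂ = 0.798(3.8) + 0.202(9.22) = 3.0324 + 1.86244 = 4.89484 → 4.8948
X − T̂ = 3.8 − 4.8948 = -1.0948 → -1.095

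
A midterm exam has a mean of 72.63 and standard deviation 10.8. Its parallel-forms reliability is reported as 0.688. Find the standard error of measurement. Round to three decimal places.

SEM = SD · √(1 − ρ) = 10.8 × √0.312 = 10.8 × 0.5586 = 6.0326

6.033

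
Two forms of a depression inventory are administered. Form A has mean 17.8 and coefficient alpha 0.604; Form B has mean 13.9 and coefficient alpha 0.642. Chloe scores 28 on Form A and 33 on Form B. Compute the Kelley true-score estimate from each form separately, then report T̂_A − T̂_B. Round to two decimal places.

T̂_A = 0.604(28) + 0.396(17.8) = 23.9608
T̂_B = 0.642(33) + 0.358(13.9) = 26.1622
T̂_A − T̂_B = -2.2014

-2.20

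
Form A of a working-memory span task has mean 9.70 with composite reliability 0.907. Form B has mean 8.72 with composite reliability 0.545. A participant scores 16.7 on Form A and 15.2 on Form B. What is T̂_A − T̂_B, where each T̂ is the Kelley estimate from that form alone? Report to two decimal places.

3.80

T̂_A = 0.907(16.7) + 0.093(9.70) = 16.0490
T̂_B = 0.545(15.2) + 0.455(8.72) = 12.2516
T̂_A − T̂_B = 3.7974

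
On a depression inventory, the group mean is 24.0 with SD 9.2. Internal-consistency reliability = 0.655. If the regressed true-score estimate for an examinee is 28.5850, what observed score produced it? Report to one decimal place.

T̂ = ρX + (1 − ρ)μ  ⇒  X = (T̂ − (1 − ρ)μ) / ρ
X = (28.5850 − 0.345 × 24.0) / 0.655 = (28.5850 − 8.2800) / 0.655 = 20.3050 / 0.655 = 31.000

31.0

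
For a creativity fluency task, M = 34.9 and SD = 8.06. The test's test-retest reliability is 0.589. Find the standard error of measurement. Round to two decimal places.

5.17

SEM = SD · √(1 − ρ) = 8.06 × √0.411 = 8.06 × 0.6411 = 5.167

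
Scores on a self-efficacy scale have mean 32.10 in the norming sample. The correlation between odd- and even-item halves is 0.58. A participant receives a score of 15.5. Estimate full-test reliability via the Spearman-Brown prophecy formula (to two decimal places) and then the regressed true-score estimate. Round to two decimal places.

Spearman-Brown: ρ = 2r/(1 + r) = 2(0.58)/(1 + 0.58) = 1.160/1.58 = 0.7342 → 0.73
T̂ = ρX + (1 − ρ)μ
  = 0.73 × 15.5 + 0.27 × 32.10
  = 11.315 + 8.6670
  = 19.982
  ≈ 19.98

19.98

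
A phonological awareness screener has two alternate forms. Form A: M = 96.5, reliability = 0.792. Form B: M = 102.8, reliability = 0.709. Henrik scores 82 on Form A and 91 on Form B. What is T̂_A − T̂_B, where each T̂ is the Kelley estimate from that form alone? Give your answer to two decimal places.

-9.42

T̂_A = 0.792(82) + 0.208(96.5) = 85.0160
T̂_B = 0.709(91) + 0.291(102.8) = 94.4338
T̂_A − T̂_B = -9.4178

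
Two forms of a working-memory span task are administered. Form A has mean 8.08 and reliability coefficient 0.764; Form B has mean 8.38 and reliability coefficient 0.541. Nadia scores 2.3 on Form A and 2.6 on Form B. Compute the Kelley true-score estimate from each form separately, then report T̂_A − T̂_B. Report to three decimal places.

T̂_A = 0.764(2.3) + 0.236(8.08) = 3.66408
T̂_B = 0.541(2.6) + 0.459(8.38) = 5.25302
T̂_A − T̂_B = -1.58894

-1.589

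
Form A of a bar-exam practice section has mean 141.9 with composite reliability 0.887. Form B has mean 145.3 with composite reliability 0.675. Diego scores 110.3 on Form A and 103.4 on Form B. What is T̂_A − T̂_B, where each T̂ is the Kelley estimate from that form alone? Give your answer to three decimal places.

-3.147

T̂_A = 0.887(110.3) + 0.113(141.9) = 113.87080
T̂_B = 0.675(103.4) + 0.325(145.3) = 117.01750
T̂_A − T̂_B = -3.14670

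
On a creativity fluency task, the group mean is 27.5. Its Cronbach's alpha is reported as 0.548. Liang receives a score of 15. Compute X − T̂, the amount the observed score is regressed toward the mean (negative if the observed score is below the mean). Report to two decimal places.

Kelley's formula gives T̂ = 0.548·15 + 0.452·27.5 = 8.220 + 12.4300 = 20.6500.
X − T̂ = 15 − 20.650 = -5.650 → -5.65

-5.65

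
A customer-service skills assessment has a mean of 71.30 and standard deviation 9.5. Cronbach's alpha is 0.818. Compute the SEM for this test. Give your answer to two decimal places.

4.05

SEM = SD · √(1 − ρ) = 9.5 × √0.182 = 9.5 × 0.4266 = 4.053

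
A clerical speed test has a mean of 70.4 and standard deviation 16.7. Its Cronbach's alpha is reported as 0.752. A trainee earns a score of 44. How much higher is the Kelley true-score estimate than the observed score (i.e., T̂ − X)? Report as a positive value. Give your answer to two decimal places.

6.55

T̂ = 0.752(44) + 0.248(70.4) = 33.088 + 17.4592 = 50.5472 → 50.547
T̂ − X = 50.547 − 44 = 6.547 → 6.55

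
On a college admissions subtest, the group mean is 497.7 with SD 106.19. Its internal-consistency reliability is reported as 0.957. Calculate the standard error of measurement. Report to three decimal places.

SEM = SD · √(1 − ρ) = 106.19 × √0.043 = 106.19 × 0.2074 = 22.0200

22.020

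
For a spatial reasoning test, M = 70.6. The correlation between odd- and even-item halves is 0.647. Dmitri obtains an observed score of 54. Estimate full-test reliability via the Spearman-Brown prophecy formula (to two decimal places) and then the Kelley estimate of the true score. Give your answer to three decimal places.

57.486

Spearman-Brown: ρ = 2r/(1 + r) = 2(0.647)/(1 + 0.647) = 1.2940/1.647 = 0.7857 → 0.79
T̂ = ρX + (1 − ρ)μ
  = 0.79 × 54 + 0.21 × 70.6
  = 42.66 + 14.826
  = 57.4860
  ≈ 57.486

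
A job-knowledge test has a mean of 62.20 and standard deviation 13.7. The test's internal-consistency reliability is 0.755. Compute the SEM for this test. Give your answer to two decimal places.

SEM = SD · √(1 − ρ) = 13.7 × √0.245 = 13.7 × 0.4950 = 6.781

6.78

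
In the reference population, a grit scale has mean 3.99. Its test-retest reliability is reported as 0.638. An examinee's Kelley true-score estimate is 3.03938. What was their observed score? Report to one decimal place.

2.5

T̂ = ρX + (1 − ρ)μ  ⇒  X = (T̂ − (1 − ρ)μ) / ρ
X = (3.03938 − 0.362 × 3.99) / 0.638 = (3.03938 − 1.44438) / 0.638 = 1.59500 / 0.638 = 2.500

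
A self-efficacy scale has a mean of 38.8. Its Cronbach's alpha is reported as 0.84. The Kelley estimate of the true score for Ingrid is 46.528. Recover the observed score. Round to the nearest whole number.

48

T̂ = ρX + (1 − ρ)μ  ⇒  X = (T̂ − (1 − ρ)μ) / ρ
X = (46.528 − 0.16 × 38.8) / 0.84 = (46.528 − 6.208) / 0.84 = 40.320 / 0.84 = 48.00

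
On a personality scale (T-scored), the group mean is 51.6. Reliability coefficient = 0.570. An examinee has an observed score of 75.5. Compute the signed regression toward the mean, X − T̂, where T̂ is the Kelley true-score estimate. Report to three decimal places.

T̂ = ρX + (1 − ρ)μ
  = 0.570 × 75.5 + 0.430 × 51.6
  = 43.0350 + 22.1880
  = 65.22300
  ≈ 65.2230
X − T̂ = 75.5 − 65.2230 = 10.2770 → 10.277

10.277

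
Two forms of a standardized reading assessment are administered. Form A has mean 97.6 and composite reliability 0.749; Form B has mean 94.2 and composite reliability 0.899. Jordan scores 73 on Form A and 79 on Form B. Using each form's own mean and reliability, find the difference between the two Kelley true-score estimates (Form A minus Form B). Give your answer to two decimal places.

-1.36

T̂_A = 0.749(73) + 0.251(97.6) = 79.1746
T̂_B = 0.899(79) + 0.101(94.2) = 80.5352
T̂_A − T̂_B = -1.3606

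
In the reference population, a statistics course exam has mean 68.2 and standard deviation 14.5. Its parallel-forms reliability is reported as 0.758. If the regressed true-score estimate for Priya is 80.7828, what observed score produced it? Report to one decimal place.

T̂ = ρX + (1 − ρ)μ  ⇒  X = (T̂ − (1 − ρ)μ) / ρ
X = (80.7828 − 0.242 × 68.2) / 0.758 = (80.7828 − 16.5044) / 0.758 = 64.2784 / 0.758 = 84.800

84.8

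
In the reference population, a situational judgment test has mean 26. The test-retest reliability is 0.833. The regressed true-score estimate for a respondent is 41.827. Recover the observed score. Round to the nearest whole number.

45

T̂ = ρX + (1 − ρ)μ  ⇒  X = (T̂ − (1 − ρ)μ) / ρ
X = (41.827 − 0.167 × 26) / 0.833 = (41.827 − 4.342) / 0.833 = 37.485 / 0.833 = 45.00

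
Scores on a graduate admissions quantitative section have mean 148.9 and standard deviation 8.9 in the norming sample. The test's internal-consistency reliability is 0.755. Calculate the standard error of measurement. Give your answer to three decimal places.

4.405

SEM = SD · √(1 − ρ) = 8.9 × √0.245 = 8.9 × 0.4950 = 4.4053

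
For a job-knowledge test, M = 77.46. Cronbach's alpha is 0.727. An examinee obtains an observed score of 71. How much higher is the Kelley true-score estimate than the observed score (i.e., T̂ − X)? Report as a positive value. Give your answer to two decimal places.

1.76

Regress the observed score toward the mean by the unreliability: T̂ = 0.727·71 + 0.273·77.46 = 51.617 + 21.14658 = 72.7636.
T̂ − X = 72.764 − 71 = 1.764 → 1.76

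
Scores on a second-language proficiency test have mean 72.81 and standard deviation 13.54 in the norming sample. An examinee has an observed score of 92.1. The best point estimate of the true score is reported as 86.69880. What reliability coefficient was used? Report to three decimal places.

T̂ = ρX + (1 − ρ)μ  ⇒  T̂ − μ = ρ(X − μ)
ρ = (T̂ − μ)/(X − μ) = (86.69880 − 72.81) / (92.1 − 72.81) = 13.88880 / 19.29 = 0.72000

0.720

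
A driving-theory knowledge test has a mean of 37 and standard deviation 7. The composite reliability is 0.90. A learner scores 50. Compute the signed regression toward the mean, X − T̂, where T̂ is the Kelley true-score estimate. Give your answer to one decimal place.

1.3

T̂ = ρX + (1 − ρ)μ
  = 0.90 × 50 + 0.10 × 37
  = 45.00 + 3.70
  = 48.700
  ≈ 48.70
X − T̂ = 50 − 48.70 = 1.30 → 1.3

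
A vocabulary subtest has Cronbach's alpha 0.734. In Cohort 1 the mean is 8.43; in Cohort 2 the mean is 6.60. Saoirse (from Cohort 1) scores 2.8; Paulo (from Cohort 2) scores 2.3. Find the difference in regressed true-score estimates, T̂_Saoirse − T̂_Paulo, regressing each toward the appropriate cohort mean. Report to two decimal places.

0.85

T̂_Saoirse = 0.734(2.8) + 0.266(8.43) = 4.2976
T̂_Paulo = 0.734(2.3) + 0.266(6.60) = 3.4438
Difference = 4.2976 − 3.4438 = 0.8538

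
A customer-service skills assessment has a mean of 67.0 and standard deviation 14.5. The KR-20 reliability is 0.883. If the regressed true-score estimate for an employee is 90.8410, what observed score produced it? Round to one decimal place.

T̂ = ρX + (1 − ρ)μ  ⇒  X = (T̂ − (1 − ρ)μ) / ρ
X = (90.8410 − 0.117 × 67.0) / 0.883 = (90.8410 − 7.8390) / 0.883 = 83.0020 / 0.883 = 94.000

94.0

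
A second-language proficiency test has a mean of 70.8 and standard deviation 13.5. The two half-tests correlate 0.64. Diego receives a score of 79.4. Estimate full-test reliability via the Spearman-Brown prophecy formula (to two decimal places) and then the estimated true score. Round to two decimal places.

Spearman-Brown: ρ = 2r/(1 + r) = 2(0.64)/(1 + 0.64) = 1.280/1.64 = 0.7805 → 0.78
T̂ = ρX + (1 − ρ)μ
  = 0.78 × 79.4 + 0.22 × 70.8
  = 61.932 + 15.576
  = 77.508
  ≈ 77.51

77.51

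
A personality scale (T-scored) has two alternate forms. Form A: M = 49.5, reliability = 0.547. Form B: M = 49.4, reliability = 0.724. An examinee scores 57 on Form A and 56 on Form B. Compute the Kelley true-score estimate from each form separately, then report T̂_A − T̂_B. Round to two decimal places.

T̂_A = 0.547(57) + 0.453(49.5) = 53.6025
T̂_B = 0.724(56) + 0.276(49.4) = 54.1784
T̂_A − T̂_B = -0.5759

-0.58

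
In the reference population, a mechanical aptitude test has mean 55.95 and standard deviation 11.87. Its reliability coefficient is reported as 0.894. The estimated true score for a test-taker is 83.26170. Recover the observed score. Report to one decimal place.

T̂ = ρX + (1 − ρ)μ  ⇒  X = (T̂ − (1 − ρ)μ) / ρ
X = (83.26170 − 0.106 × 55.95) / 0.894 = (83.26170 − 5.93070) / 0.894 = 77.33100 / 0.894 = 86.500

86.5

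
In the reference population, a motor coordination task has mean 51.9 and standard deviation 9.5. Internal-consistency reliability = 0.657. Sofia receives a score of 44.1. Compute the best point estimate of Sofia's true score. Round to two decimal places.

T̂ = ρX + (1 − ρ)μ
  = 0.657 × 44.1 + 0.343 × 51.9
  = 28.9737 + 17.8017
  = 46.775
  ≈ 46.78

46.78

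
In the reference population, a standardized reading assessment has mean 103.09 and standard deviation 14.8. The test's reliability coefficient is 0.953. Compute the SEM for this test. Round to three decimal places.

3.209

SEM = SD · √(1 − ρ) = 14.8 × √0.047 = 14.8 × 0.2168 = 3.2086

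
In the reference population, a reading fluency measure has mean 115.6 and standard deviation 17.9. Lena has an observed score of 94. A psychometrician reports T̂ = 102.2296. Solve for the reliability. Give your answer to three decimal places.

0.619

T̂ = ρX + (1 − ρ)μ  ⇒  T̂ − μ = ρ(X − μ)
ρ = (T̂ − μ)/(X − μ) = (102.2296 − 115.6) / (94 − 115.6) = -13.3704 / -21.6 = 0.61900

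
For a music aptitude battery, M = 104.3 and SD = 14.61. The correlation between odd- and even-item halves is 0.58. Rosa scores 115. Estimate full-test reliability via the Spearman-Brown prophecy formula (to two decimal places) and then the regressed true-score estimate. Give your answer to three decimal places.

Spearman-Brown: ρ = 2r/(1 + r) = 2(0.58)/(1 + 0.58) = 1.160/1.58 = 0.7342 → 0.73
T̂ = ρX + (1 − ρ)μ
  = 0.73 × 115 + 0.27 × 104.3
  = 83.95 + 28.161
  = 112.1110
  ≈ 112.111

112.111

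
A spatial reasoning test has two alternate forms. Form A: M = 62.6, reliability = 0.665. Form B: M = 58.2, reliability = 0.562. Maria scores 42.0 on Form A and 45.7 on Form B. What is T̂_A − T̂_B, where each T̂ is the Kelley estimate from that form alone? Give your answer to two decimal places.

-2.27

T̂_A = 0.665(42.0) + 0.335(62.6) = 48.9010
T̂_B = 0.562(45.7) + 0.438(58.2) = 51.1750
T̂_A − T̂_B = -2.2740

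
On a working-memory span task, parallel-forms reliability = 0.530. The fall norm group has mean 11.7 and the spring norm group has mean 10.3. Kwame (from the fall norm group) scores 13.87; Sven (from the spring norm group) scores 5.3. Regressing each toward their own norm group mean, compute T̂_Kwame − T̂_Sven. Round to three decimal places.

5.200

T̂_Kwame = 0.530(13.87) + 0.470(11.7) = 12.85010
T̂_Sven = 0.530(5.3) + 0.470(10.3) = 7.65000
Difference = 12.85010 − 7.65000 = 5.20010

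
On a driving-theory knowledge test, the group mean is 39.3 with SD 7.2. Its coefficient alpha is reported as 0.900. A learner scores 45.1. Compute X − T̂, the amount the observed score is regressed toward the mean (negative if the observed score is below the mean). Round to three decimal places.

0.580

T̂ = 0.900(45.1) + 0.100(39.3) = 40.5900 + 3.9300 = 44.52000 → 44.5200
X − T̂ = 45.1 − 44.5200 = 0.5800 → 0.580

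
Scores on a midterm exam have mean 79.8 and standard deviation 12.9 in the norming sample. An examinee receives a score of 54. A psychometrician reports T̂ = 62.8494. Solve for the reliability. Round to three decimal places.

0.657

T̂ = ρX + (1 − ρ)μ  ⇒  T̂ − μ = ρ(X − μ)
ρ = (T̂ − μ)/(X − μ) = (62.8494 − 79.8) / (54 − 79.8) = -16.9506 / -25.8 = 0.65700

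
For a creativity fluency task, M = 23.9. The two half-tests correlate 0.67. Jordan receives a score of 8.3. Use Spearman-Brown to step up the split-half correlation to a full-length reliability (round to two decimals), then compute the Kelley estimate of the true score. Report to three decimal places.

11.420

Spearman-Brown: ρ = 2r/(1 + r) = 2(0.67)/(1 + 0.67) = 1.340/1.67 = 0.8024 → 0.80
Weight the observed score by reliability and the mean by (1 − reliability): T̂ = 0.80·8.3 + 0.20·23.9 = 6.640 + 4.780 = 11.4200.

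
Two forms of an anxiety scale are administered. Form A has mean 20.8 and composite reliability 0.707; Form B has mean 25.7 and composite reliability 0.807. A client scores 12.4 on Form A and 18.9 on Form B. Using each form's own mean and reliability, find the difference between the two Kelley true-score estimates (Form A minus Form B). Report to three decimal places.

-5.351

T̂_A = 0.707(12.4) + 0.293(20.8) = 14.86120
T̂_B = 0.807(18.9) + 0.193(25.7) = 20.21240
T̂_A − T̂_B = -5.35120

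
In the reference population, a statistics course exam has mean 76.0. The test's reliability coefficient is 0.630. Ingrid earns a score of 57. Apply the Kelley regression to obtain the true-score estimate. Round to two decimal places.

T̂ = 0.630(57) + 0.370(76.0) = 35.910 + 28.1200 = 64.030 → 64.03

64.03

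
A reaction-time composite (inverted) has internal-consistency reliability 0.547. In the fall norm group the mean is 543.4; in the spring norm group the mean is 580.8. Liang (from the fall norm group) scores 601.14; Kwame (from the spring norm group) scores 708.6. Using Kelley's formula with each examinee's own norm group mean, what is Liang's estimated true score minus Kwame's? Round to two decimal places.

T̂_Liang = 0.547(601.14) + 0.453(543.4) = 574.9838
T̂_Kwame = 0.547(708.6) + 0.453(580.8) = 650.7066
Difference = 574.9838 − 650.7066 = -75.7228

-75.72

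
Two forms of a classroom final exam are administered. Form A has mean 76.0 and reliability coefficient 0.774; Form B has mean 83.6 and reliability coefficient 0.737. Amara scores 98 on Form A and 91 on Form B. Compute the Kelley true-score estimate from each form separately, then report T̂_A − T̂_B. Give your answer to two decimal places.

T̂_A = 0.774(98) + 0.226(76.0) = 93.0280
T̂_B = 0.737(91) + 0.263(83.6) = 89.0538
T̂_A − T̂_B = 3.9742

3.97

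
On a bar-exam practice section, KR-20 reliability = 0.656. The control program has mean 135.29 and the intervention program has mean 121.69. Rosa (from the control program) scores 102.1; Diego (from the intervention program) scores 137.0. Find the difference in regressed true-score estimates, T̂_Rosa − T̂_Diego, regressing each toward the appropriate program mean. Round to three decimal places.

-18.216

T̂_Rosa = 0.656(102.1) + 0.344(135.29) = 113.51736
T̂_Diego = 0.656(137.0) + 0.344(121.69) = 131.73336
Difference = 113.51736 − 131.73336 = -18.21600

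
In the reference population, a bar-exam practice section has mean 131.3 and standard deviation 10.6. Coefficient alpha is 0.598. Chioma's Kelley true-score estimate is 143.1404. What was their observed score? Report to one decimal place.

151.1

T̂ = ρX + (1 − ρ)μ  ⇒  X = (T̂ − (1 − ρ)μ) / ρ
X = (143.1404 − 0.402 × 131.3) / 0.598 = (143.1404 − 52.7826) / 0.598 = 90.3578 / 0.598 = 151.100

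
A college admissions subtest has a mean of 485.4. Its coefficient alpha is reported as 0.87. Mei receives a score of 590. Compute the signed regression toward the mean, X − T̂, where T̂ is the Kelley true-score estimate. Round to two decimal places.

13.60

T̂ = 0.87(590) + 0.13(485.4) = 513.30 + 63.102 = 576.4020 → 576.402
X − T̂ = 590 − 576.402 = 13.598 → 13.60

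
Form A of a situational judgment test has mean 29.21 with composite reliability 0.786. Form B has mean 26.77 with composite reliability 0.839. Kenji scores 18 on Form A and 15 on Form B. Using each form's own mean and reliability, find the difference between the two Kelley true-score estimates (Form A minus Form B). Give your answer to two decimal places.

T̂_A = 0.786(18) + 0.214(29.21) = 20.3989
T̂_B = 0.839(15) + 0.161(26.77) = 16.8950
T̂_A − T̂_B = 3.5040

3.50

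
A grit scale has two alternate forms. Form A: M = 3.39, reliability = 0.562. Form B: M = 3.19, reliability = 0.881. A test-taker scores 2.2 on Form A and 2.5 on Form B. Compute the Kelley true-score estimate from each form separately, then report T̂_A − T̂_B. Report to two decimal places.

0.14

T̂_A = 0.562(2.2) + 0.438(3.39) = 2.7212
T̂_B = 0.881(2.5) + 0.119(3.19) = 2.5821
T̂_A − T̂_B = 0.1391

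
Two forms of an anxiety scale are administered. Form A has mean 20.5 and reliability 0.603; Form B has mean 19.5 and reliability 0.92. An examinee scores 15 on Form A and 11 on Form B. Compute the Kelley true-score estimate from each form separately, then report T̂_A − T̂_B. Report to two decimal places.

T̂_A = 0.603(15) + 0.397(20.5) = 17.1835
T̂_B = 0.92(11) + 0.08(19.5) = 11.6800
T̂_A − T̂_B = 5.5035

5.50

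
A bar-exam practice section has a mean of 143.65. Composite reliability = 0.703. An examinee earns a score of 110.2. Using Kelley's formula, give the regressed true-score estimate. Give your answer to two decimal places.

120.13

T̂ = 0.703(110.2) + 0.297(143.65) = 77.4706 + 42.66405 = 120.135 → 120.13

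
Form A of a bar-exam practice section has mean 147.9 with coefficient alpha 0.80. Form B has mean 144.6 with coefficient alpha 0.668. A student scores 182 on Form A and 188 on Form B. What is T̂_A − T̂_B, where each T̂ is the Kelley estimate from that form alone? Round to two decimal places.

T̂_A = 0.80(182) + 0.20(147.9) = 175.1800
T̂_B = 0.668(188) + 0.332(144.6) = 173.5912
T̂_A − T̂_B = 1.5888

1.59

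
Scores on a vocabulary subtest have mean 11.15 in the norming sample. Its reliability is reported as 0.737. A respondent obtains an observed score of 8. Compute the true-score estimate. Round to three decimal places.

8.828

Regress the observed score toward the mean by the unreliability: T̂ = 0.737·8 + 0.263·11.15 = 5.896 + 2.93245 = 8.8285.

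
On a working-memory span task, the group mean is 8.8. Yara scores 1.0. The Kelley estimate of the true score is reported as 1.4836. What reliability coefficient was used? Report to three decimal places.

0.938

T̂ = ρX + (1 − ρ)μ  ⇒  T̂ − μ = ρ(X − μ)
ρ = (T̂ − μ)/(X − μ) = (1.4836 − 8.8) / (1.0 − 8.8) = -7.3164 / -7.8 = 0.93800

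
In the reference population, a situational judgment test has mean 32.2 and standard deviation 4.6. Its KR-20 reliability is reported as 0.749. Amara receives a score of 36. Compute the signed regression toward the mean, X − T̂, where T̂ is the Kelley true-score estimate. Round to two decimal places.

0.95

T̂ = 0.749(36) + 0.251(32.2) = 26.964 + 8.0822 = 35.0462 → 35.046
X − T̂ = 36 − 35.046 = 0.954 → 0.95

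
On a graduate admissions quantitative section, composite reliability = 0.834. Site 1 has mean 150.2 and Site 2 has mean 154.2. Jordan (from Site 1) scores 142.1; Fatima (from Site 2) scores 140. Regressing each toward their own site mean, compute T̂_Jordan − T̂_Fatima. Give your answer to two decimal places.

T̂_Jordan = 0.834(142.1) + 0.166(150.2) = 143.4446
T̂_Fatima = 0.834(140) + 0.166(154.2) = 142.3572
Difference = 143.4446 − 142.3572 = 1.0874

1.09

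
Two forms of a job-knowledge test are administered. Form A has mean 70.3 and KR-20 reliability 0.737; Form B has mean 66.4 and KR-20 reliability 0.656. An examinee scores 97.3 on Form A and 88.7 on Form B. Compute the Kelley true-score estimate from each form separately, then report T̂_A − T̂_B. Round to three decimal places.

9.170

T̂_A = 0.737(97.3) + 0.263(70.3) = 90.19900
T̂_B = 0.656(88.7) + 0.344(66.4) = 81.02880
T̂_A − T̂_B = 9.17020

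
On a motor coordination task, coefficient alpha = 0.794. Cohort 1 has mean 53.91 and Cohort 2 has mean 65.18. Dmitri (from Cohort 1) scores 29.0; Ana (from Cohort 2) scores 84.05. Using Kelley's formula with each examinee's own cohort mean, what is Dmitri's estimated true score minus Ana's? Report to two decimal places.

T̂_Dmitri = 0.794(29.0) + 0.206(53.91) = 34.1315
T̂_Ana = 0.794(84.05) + 0.206(65.18) = 80.1628
Difference = 34.1315 − 80.1628 = -46.0313

-46.03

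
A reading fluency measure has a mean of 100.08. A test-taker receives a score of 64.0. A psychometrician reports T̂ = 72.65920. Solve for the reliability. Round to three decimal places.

T̂ = ρX + (1 − ρ)μ  ⇒  T̂ − μ = ρ(X − μ)
ρ = (T̂ − μ)/(X − μ) = (72.65920 − 100.08) / (64.0 − 100.08) = -27.42080 / -36.08 = 0.76000

0.760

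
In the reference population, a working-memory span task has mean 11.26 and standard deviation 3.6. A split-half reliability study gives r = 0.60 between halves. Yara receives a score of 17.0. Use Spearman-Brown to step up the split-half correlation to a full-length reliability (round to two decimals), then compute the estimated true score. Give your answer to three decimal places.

15.565

Spearman-Brown: ρ = 2r/(1 + r) = 2(0.60)/(1 + 0.60) = 1.200/1.60 = 0.7500 → 0.75
Kelley's formula gives T̂ = 0.75·17.0 + 0.25·11.26 = 12.750 + 2.8150 = 15.5650.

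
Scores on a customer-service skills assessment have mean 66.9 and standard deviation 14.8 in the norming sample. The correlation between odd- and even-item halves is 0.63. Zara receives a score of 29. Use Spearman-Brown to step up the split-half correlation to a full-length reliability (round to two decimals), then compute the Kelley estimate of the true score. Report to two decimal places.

37.72

Spearman-Brown: ρ = 2r/(1 + r) = 2(0.63)/(1 + 0.63) = 1.260/1.63 = 0.7730 → 0.77
T̂ = 0.77(29) + 0.23(66.9) = 22.33 + 15.387 = 37.717 → 37.72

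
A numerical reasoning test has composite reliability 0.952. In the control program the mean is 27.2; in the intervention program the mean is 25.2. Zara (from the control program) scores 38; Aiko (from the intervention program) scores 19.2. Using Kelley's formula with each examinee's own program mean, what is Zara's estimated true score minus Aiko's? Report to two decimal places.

17.99

T̂_Zara = 0.952(38) + 0.048(27.2) = 37.4816
T̂_Aiko = 0.952(19.2) + 0.048(25.2) = 19.4880
Difference = 37.4816 − 19.4880 = 17.9936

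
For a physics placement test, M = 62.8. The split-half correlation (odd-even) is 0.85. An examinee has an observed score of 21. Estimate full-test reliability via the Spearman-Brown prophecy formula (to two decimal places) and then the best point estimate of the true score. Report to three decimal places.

24.344

Spearman-Brown: ρ = 2r/(1 + r) = 2(0.85)/(1 + 0.85) = 1.700/1.85 = 0.9189 → 0.92
Weight the observed score by reliability and the mean by (1 − reliability): T̂ = 0.92·21 + 0.08·62.8 = 19.32 + 5.024 = 24.3440.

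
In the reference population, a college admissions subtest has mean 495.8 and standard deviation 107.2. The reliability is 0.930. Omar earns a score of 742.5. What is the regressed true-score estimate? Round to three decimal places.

725.231

T̂ = ρX + (1 − ρ)μ
  = 0.930 × 742.5 + 0.070 × 495.8
  = 690.5250 + 34.7060
  = 725.2310
  ≈ 725.231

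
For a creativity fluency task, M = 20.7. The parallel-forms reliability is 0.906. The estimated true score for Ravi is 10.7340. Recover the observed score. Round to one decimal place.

9.7

T̂ = ρX + (1 − ρ)μ  ⇒  X = (T̂ − (1 − ρ)μ) / ρ
X = (10.7340 − 0.094 × 20.7) / 0.906 = (10.7340 − 1.9458) / 0.906 = 8.7882 / 0.906 = 9.700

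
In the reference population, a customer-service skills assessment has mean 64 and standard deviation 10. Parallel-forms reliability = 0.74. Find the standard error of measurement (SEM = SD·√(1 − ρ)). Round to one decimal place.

SEM = SD · √(1 − ρ) = 10 × √0.26 = 10 × 0.5099 = 5.099

5.1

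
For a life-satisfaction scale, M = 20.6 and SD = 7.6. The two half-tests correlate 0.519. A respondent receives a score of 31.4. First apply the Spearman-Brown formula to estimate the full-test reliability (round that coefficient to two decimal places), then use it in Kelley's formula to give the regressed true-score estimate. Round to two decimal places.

27.94

Spearman-Brown: ρ = 2r/(1 + r) = 2(0.519)/(1 + 0.519) = 1.0380/1.519 = 0.6833 → 0.68
T̂ = ρX + (1 − ρ)μ
  = 0.68 × 31.4 + 0.32 × 20.6
  = 21.352 + 6.592
  = 27.944
  ≈ 27.94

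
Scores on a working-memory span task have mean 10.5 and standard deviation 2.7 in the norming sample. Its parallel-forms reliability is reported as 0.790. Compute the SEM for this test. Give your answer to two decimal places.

1.24

SEM = SD · √(1 − ρ) = 2.7 × √0.210 = 2.7 × 0.4583 = 1.237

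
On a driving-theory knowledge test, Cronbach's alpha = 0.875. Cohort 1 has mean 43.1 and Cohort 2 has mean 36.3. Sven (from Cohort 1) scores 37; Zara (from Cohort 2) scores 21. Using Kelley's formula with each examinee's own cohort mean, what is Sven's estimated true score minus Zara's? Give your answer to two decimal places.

14.85

T̂_Sven = 0.875(37) + 0.125(43.1) = 37.7625
T̂_Zara = 0.875(21) + 0.125(36.3) = 22.9125
Difference = 37.7625 − 22.9125 = 14.8500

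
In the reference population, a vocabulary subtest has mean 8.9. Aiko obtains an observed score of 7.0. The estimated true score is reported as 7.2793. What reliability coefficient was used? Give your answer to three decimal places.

T̂ = ρX + (1 − ρ)μ  ⇒  T̂ − μ = ρ(X − μ)
ρ = (T̂ − μ)/(X − μ) = (7.2793 − 8.9) / (7.0 − 8.9) = -1.6207 / -1.9 = 0.85300

0.853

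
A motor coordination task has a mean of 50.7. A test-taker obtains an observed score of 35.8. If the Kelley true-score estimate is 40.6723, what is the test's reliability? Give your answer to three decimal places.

T̂ = ρX + (1 − ρ)μ  ⇒  T̂ − μ = ρ(X − μ)
ρ = (T̂ − μ)/(X − μ) = (40.6723 − 50.7) / (35.8 − 50.7) = -10.0277 / -14.9 = 0.67300

0.673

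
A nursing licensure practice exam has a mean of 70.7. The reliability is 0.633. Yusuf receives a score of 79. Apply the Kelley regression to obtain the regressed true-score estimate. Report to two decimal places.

Kelley's formula gives T̂ = 0.633·79 + 0.367·70.7 = 50.007 + 25.9469 = 75.954.

75.95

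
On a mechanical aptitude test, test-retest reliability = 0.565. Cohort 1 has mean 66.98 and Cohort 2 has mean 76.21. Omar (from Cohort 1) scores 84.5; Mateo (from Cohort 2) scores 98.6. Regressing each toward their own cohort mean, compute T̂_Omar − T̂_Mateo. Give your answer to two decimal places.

-11.98

T̂_Omar = 0.565(84.5) + 0.435(66.98) = 76.8788
T̂_Mateo = 0.565(98.6) + 0.435(76.21) = 88.8603
Difference = 76.8788 − 88.8603 = -11.9815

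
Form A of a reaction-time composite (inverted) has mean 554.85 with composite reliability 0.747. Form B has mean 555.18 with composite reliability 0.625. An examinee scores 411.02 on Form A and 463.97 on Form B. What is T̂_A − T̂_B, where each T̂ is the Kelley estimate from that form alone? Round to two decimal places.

-50.76

T̂_A = 0.747(411.02) + 0.253(554.85) = 447.4090
T̂_B = 0.625(463.97) + 0.375(555.18) = 498.1738
T̂_A − T̂_B = -50.7648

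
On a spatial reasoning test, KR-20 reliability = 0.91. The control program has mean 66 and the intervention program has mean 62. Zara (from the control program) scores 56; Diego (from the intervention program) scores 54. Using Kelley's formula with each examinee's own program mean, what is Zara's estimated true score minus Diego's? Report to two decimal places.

T̂_Zara = 0.91(56) + 0.09(66) = 56.9000
T̂_Diego = 0.91(54) + 0.09(62) = 54.7200
Difference = 56.9000 − 54.7200 = 2.1800

2.18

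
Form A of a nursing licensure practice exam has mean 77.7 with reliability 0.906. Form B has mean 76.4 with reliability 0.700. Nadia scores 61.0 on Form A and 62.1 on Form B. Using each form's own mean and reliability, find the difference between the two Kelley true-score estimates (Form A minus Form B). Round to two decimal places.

-3.82

T̂_A = 0.906(61.0) + 0.094(77.7) = 62.5698
T̂_B = 0.700(62.1) + 0.300(76.4) = 66.3900
T̂_A − T̂_B = -3.8202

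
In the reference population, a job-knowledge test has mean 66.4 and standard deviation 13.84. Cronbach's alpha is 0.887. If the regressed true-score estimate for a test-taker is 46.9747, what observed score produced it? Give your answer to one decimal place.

44.5

T̂ = ρX + (1 − ρ)μ  ⇒  X = (T̂ − (1 − ρ)μ) / ρ
X = (46.9747 − 0.113 × 66.4) / 0.887 = (46.9747 − 7.5032) / 0.887 = 39.4715 / 0.887 = 44.500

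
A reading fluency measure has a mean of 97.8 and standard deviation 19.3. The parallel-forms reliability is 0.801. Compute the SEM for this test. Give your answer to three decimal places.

8.610

SEM = SD · √(1 − ρ) = 19.3 × √0.199 = 19.3 × 0.4461 = 8.6096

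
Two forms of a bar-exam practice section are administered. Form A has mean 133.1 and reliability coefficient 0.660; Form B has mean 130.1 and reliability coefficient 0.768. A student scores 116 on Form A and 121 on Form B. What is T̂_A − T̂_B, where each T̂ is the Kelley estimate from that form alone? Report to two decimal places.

-1.30

T̂_A = 0.660(116) + 0.340(133.1) = 121.8140
T̂_B = 0.768(121) + 0.232(130.1) = 123.1112
T̂_A − T̂_B = -1.2972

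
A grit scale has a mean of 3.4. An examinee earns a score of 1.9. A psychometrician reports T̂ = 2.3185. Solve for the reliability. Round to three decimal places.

0.721

T̂ = ρX + (1 − ρ)μ  ⇒  T̂ − μ = ρ(X − μ)
ρ = (T̂ − μ)/(X − μ) = (2.3185 − 3.4) / (1.9 − 3.4) = -1.0815 / -1.5 = 0.72100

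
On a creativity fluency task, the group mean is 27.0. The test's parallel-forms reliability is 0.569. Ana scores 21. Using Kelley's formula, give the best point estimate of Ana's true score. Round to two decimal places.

Kelley's formula gives T̂ = 0.569·21 + 0.431·27.0 = 11.949 + 11.6370 = 23.586.

23.59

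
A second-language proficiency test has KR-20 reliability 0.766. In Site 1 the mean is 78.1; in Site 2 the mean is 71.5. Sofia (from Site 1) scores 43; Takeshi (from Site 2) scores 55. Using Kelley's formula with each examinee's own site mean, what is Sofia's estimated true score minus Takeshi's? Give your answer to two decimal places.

-7.65

T̂_Sofia = 0.766(43) + 0.234(78.1) = 51.2134
T̂_Takeshi = 0.766(55) + 0.234(71.5) = 58.8610
Difference = 51.2134 − 58.8610 = -7.6476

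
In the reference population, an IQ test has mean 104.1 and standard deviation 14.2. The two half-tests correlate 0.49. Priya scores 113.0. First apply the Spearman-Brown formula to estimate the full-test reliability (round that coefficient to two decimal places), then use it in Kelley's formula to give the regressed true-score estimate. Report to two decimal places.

109.97

Spearman-Brown: ρ = 2r/(1 + r) = 2(0.49)/(1 + 0.49) = 0.980/1.49 = 0.6577 → 0.66
T̂ = ρX + (1 − ρ)μ
  = 0.66 × 113.0 + 0.34 × 104.1
  = 74.580 + 35.394
  = 109.974
  ≈ 109.97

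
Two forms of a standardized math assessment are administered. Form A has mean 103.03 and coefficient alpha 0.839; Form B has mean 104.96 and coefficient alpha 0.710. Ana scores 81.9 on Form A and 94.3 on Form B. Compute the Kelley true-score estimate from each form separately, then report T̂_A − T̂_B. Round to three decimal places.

-12.089

T̂_A = 0.839(81.9) + 0.161(103.03) = 85.30193
T̂_B = 0.710(94.3) + 0.290(104.96) = 97.39140
T̂_A − T̂_B = -12.08947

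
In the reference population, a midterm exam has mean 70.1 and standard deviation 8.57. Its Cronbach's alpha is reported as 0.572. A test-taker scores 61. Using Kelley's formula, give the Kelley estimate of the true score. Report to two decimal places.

T̂ = 0.572(61) + 0.428(70.1) = 34.892 + 30.0028 = 64.895 → 64.89

64.89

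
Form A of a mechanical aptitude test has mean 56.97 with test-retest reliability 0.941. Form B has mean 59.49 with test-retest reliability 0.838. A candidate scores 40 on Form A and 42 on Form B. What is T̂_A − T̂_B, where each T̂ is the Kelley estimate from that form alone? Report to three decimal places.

-3.832

T̂_A = 0.941(40) + 0.059(56.97) = 41.00123
T̂_B = 0.838(42) + 0.162(59.49) = 44.83338
T̂_A − T̂_B = -3.83215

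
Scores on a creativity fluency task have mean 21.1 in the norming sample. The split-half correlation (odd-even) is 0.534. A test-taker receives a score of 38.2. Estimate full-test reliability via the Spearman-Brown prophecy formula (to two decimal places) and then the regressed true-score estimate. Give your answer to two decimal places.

Spearman-Brown: ρ = 2r/(1 + r) = 2(0.534)/(1 + 0.534) = 1.0680/1.534 = 0.6962 → 0.70
Regress the observed score toward the mean by the unreliability: T̂ = 0.70·38.2 + 0.30·21.1 = 26.740 + 6.330 = 33.070.

33.07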